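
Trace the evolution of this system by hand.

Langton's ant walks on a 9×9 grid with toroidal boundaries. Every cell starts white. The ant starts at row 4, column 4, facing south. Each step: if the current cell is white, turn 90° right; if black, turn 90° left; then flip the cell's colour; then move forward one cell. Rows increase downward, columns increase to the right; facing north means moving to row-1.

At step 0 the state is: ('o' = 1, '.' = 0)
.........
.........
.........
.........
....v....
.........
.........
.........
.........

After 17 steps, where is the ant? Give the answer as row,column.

4,5

t=0: .........
.........
.........
.........
....v....
.........
.........
.........
.........
t=1: .........
.........
.........
.........
...<o....
.........
.........
.........
.........
t=2: .........
.........
.........
...^.....
...oo....
.........
.........
.........
.........
t=3: .........
.........
.........
...o>....
...oo....
.........
.........
.........
.........
t=4: .........
.........
.........
...oo....
...ov....
.........
.........
.........
.........
t=5: .........
.........
.........
...oo....
...o.>...
.........
.........
.........
.........
t=6: .........
.........
.........
...oo....
...o.o...
.....v...
.........
.........
.........
t=7: .........
.........
.........
...oo....
...o.o...
....<o...
.........
.........
.........
t=8: .........
.........
.........
...oo....
...o^o...
....oo...
.........
.........
.........
t=9: .........
.........
.........
...oo....
...oo>...
....oo...
.........
.........
.........
t=10: .........
.........
.........
...oo^...
...oo....
....oo...
.........
.........
.........
t=11: .........
.........
.........
...ooo>..
...oo....
....oo...
.........
.........
.........
t=12: .........
.........
.........
...oooo..
...oo.v..
....oo...
.........
.........
.........
t=13: .........
.........
.........
...oooo..
...oo<o..
....oo...
.........
.........
.........
t=14: .........
.........
.........
...oo^o..
...oooo..
....oo...
.........
.........
.........
t=15: .........
.........
.........
...o<.o..
...oooo..
....oo...
.........
.........
.........
t=16: .........
.........
.........
...o..o..
...ovoo..
....oo...
.........
.........
.........
t=17: .........
.........
.........
...o..o..
...o.>o..
....oo...
.........
.........
.........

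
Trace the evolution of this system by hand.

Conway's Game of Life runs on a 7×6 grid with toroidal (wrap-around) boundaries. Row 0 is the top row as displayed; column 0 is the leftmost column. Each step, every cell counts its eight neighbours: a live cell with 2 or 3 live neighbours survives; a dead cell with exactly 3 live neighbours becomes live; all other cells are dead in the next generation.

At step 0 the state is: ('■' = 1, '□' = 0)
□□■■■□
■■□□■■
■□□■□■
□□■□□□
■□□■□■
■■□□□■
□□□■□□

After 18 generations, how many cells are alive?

k=0  □□■■■□
■■□□■■
■□□■□■
□□■□□□
■□□■□■
■■□□□■
□□□■□□
k=1  ■■■□□□
□■□□□□
□□■■□□
□■■■□□
□□■□■■
□■■□□■
■■□■□■
k=2  □□□□□■
■□□■□□
□□□■□□
□■□□□□
□□□□■■
□□□□□□
□□□■■■
k=3  ■□□■□■
□□□□■□
□□■□□□
□□□□■□
□□□□□□
□□□■□□
□□□□■■
k=4  ■□□■□□
□□□■■■
□□□■□□
□□□□□□
□□□□□□
□□□□■□
■□□■□■
k=5  ■□■■□□
□□■■□■
□□□■□□
□□□□□□
□□□□□□
□□□□■■
■□□■□■
k=6  ■□□□□□
□■□□□□
□□■■■□
□□□□□□
□□□□□□
■□□□■■
■■■■□□
k=7  ■□□□□□
□■■■□□
□□■■□□
□□□■□□
□□□□□■
■□■■■■
□□■■■□
k=8  □□□□■□
□■□■□□
□■□□■□
□□■■■□
■□■□□■
■■■□□□
■□■□□□
k=9  □■■■□□
□□■■■□
□■□□■□
■□■□■□
■□□□■■
□□■■□□
■□■■□■
k=10  ■□□□□■
□□□□■□
□■□□■□
■□□□■□
■□■□■□
□□■□□□
■□□□□□
k=11  ■□□□□■
■□□□■□
□□□■■□
■□□□■□
□□□□□□
□□□■□■
■■□□□■
k=12  □□□□■□
■□□■■□
□□□■■□
□□□■■■
□□□□■■
□□□□■■
□■□□□□
k=13  □□□■■■
□□□□□□
□□■□□□
□□□□□□
■□□□□□
■□□□■■
□□□□■■
k=14  □□□■□■
□□□■■□
□□□□□□
□□□□□□
■□□□□□
■□□□■□
□□□□□□
k=15  □□□■□□
□□□■■□
□□□□□□
□□□□□□
□□□□□■
□□□□□■
□□□□■■
k=16  □□□■□■
□□□■■□
□□□□□□
□□□□□□
□□□□□□
■□□□□■
□□□□■■
k=17  □□□■□■
□□□■■□
□□□□□□
□□□□□□
□□□□□□
■□□□■■
□□□□□□
k=18  □□□■□□
□□□■■□
□□□□□□
□□□□□□
□□□□□■
□□□□□■
■□□□□□

6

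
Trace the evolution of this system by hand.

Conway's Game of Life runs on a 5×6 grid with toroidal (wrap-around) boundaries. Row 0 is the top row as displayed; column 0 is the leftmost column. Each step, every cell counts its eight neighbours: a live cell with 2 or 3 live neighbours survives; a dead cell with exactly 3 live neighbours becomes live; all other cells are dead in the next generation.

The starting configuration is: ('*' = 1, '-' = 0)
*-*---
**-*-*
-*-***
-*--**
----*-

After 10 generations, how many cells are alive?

3

gen 0: *-*---
**-*-*
-*-***
-*--**
----*-
gen 1: *-***-
---*--
-*-*--
--*---
**-**-
gen 2: *-----
-*----
---*--
*---*-
*---*-
gen 3: **---*
------
------
---**-
**----
gen 4: -*---*
*-----
------
------
-**-*-
gen 5: -**--*
*-----
------
------
***---
gen 6: --*--*
**----
------
-*----
*-*---
gen 7: --*--*
**----
**----
-*----
*-*---
gen 8: --*--*
--*--*
--*---
--*---
*-*---
gen 9: *-**-*
-***--
-***--
--**--
--**--
gen 10: *-----
------
----*-
----*-
------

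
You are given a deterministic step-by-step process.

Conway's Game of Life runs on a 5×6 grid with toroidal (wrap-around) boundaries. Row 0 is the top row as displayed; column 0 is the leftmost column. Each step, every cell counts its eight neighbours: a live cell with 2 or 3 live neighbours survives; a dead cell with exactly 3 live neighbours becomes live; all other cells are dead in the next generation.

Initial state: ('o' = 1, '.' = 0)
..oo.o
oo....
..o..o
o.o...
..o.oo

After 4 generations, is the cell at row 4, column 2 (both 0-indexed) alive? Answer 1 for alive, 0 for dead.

1

t=0: ..oo.o
oo....
..o..o
o.o...
..o.oo
t=1: ..oo.o
oo.ooo
..o..o
o.o.o.
o.o.oo
t=2: ......
.o....
..o...
o.o.o.
o.o...
t=3: .o....
......
..oo..
..o..o
...o.o
t=4: ......
..o...
..oo..
..o...
o.o.o.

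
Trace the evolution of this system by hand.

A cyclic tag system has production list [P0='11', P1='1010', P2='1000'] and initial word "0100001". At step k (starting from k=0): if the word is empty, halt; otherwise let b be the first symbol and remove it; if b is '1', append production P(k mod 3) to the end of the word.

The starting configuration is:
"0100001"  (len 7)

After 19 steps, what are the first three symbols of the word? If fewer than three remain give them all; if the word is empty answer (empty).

k=0  "0100001"  (len 7)
k=1  "100001"  (len 6)
k=2  "000011010"  (len 9)
k=3  "00011010"  (len 8)
k=4  "0011010"  (len 7)
k=5  "011010"  (len 6)
k=6  "11010"  (len 5)
k=7  "101011"  (len 6)
k=8  "010111010"  (len 9)
k=9  "10111010"  (len 8)
k=10  "011101011"  (len 9)
k=11  "11101011"  (len 8)
k=12  "11010111000"  (len 11)
k=13  "101011100011"  (len 12)
k=14  "010111000111010"  (len 15)
k=15  "10111000111010"  (len 14)
k=16  "011100011101011"  (len 15)
k=17  "11100011101011"  (len 14)
k=18  "11000111010111000"  (len 17)
k=19  "100011101011100011"  (len 18)

100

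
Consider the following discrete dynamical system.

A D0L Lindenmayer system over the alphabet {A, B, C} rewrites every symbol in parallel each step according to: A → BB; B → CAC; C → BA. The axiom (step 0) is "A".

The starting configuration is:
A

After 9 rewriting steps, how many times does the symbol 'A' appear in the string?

step 0: A
step 1: BB
step 2: CACCAC
step 3: BABBBABABBBA
step 4: CACBBCACCACCACBBCACBBCACCACCACBB
step 5: BABBBACACCACBABBBABABBBABABBBACACCACBABBBACACCACBABBBABABBBABABBBACACCAC
step 6: CACBBCACCACCACBBBABBBABABBBACACBBCACCACCACBBCACBBCACCACCAC…CBBCACCACCACBBCACBBCACCACCACBBCACBBCACCACCACBBBABBBABABBBA  (len 176)
step 7: BABBBACACCACBABBBABABBBABABBBACACCACCACBBCACCACCACBBCACBBC…ACBABBBABABBBABABBBACACCACCACBBCACCACCACBBCACBBCACCACCACBB  (len 416)
step 8: CACBBCACCACCACBBBABBBABABBBACACBBCACCACCACBBCACBBCACCACCAC…BBBABABBBABABBBACACCACBABBBACACCACBABBBABABBBABABBBACACCAC  (len 992)
step 9: BABBBACACCACBABBBABABBBABABBBACACCACCACBBCACCACCACBBCACBBC…CBBCACCACCACBBCACBBCACCACCACBBCACBBCACCACCACBBBABBBABABBBA  (len 2368)

704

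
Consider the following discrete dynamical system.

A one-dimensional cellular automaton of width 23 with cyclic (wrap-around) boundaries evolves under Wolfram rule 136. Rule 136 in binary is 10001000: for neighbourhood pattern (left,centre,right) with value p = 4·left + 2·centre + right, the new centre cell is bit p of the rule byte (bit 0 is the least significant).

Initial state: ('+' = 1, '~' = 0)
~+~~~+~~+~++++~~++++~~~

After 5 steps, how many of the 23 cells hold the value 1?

[0] ~+~~~+~~+~++++~~++++~~~
[1] ~~~~~~~~~~+++~~~+++~~~~
[2] ~~~~~~~~~~++~~~~++~~~~~
[3] ~~~~~~~~~~+~~~~~+~~~~~~
[4] ~~~~~~~~~~~~~~~~~~~~~~~
[5] ~~~~~~~~~~~~~~~~~~~~~~~

0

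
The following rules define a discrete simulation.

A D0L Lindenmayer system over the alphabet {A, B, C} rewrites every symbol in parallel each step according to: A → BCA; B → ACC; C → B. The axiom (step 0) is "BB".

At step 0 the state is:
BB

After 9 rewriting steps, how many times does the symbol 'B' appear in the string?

step 0: BB
step 1: ACCACC
step 2: BCABBBCABB
step 3: ACCBBCAACCACCACCBBCAACCACC
step 4: BCABBACCACCBBCABCABBBCABBBCABBACCACCBBCABCABBBCABB
step 5: ACCBBCAACCACCBCABBBCABBACCACCBBCAACCBBCAACCACCACCBBCAACCACCACCBBCAACCACCBCABBBCABBACCACCBBCAACCBBCAACCACCACCBBCAACCACC
step 6: BCABBACCACCBBCABCABBBCABBACCBBCAACCACCACCBBCAACCACCBCABBBC…CACCBBCABCABBACCACCBBCABCABBBCABBBCABBACCACCBBCABCABBBCABB  (len 242)
step 7: ACCBBCAACCACCBCABBBCABBACCACCBBCAACCBBCAACCACCACCBBCAACCAC…CCBBCAACCACCBCABBBCABBACCACCBBCAACCBBCAACCACCACCBBCAACCACC  (len 546)
step 8: BCABBACCACCBBCABCABBBCABBACCBBCAACCACCACCBBCAACCACCBCABBBC…CACCBBCABCABBACCACCBBCABCABBBCABBBCABBACCACCBBCABCABBBCABB  (len 1154)
step 9: ACCBBCAACCACCBCABBBCABBACCACCBBCAACCBBCAACCACCACCBBCAACCAC…CCBBCAACCACCBCABBBCABBACCACCBBCAACCBBCAACCACCACCBBCAACCACC  (len 2550)

760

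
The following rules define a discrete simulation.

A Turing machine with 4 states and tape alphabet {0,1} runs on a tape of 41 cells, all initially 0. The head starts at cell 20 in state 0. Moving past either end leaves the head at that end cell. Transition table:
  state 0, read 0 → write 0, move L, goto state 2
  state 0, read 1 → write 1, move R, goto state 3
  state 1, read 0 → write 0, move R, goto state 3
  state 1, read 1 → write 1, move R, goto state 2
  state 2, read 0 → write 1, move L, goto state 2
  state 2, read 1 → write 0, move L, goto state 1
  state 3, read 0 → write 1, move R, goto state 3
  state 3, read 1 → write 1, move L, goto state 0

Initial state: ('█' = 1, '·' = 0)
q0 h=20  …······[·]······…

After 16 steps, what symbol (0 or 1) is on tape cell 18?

1

k=0  q0 h=20  …······[·]······…
k=1  q2 h=19  …······[·]······…
k=2  q2 h=18  …······[·]█·····…
k=3  q2 h=17  …······[·]██····…
k=4  q2 h=16  …······[·]███···…
k=5  q2 h=15  …······[·]████··…
k=6  q2 h=14  …······[·]█████·…
k=7  q2 h=13  …······[·]██████…
k=8  q2 h=12  …······[·]██████…
k=9  q2 h=11  …······[·]██████…
k=10  q2 h=10  …······[·]██████…
k=11  q2 h= 9  …······[·]██████…
k=12  q2 h= 8  …······[·]██████…
k=13  q2 h= 7  …······[·]██████…
k=14  q2 h= 6  |······[·]██████…
k=15  q2 h= 5  |·····[·]██████…
k=16  q2 h= 4  |····[·]██████…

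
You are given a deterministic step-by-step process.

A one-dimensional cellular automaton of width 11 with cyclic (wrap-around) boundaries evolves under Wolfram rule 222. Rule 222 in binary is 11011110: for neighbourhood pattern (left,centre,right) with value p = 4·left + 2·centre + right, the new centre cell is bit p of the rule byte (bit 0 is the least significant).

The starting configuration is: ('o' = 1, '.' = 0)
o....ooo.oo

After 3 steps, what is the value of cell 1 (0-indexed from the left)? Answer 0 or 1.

k=0  o....ooo.oo
k=1  oo..oooo.oo
k=2  oooooooo.oo
k=3  oooooooo.oo

1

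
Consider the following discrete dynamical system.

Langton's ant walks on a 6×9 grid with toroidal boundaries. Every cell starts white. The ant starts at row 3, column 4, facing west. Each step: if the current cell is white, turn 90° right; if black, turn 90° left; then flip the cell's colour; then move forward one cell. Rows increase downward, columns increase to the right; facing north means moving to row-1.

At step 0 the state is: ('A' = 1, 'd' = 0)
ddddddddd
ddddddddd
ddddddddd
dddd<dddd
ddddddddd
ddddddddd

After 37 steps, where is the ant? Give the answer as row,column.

4,8

0) ddddddddd
ddddddddd
ddddddddd
dddd<dddd
ddddddddd
ddddddddd
1) ddddddddd
ddddddddd
dddd^dddd
ddddAdddd
ddddddddd
ddddddddd
2) ddddddddd
ddddddddd
ddddA>ddd
ddddAdddd
ddddddddd
ddddddddd
3) ddddddddd
ddddddddd
ddddAAddd
ddddAvddd
ddddddddd
ddddddddd
4) ddddddddd
ddddddddd
ddddAAddd
dddd<Addd
ddddddddd
ddddddddd
5) ddddddddd
ddddddddd
ddddAAddd
dddddAddd
ddddvdddd
ddddddddd
6) ddddddddd
ddddddddd
ddddAAddd
dddddAddd
ddd<Adddd
ddddddddd
7) ddddddddd
ddddddddd
ddddAAddd
ddd^dAddd
dddAAdddd
ddddddddd
8) ddddddddd
ddddddddd
ddddAAddd
dddA>Addd
dddAAdddd
ddddddddd
9) ddddddddd
ddddddddd
ddddAAddd
dddAAAddd
dddAvdddd
ddddddddd
10) ddddddddd
ddddddddd
ddddAAddd
dddAAAddd
dddAd>ddd
ddddddddd
11) ddddddddd
ddddddddd
ddddAAddd
dddAAAddd
dddAdAddd
dddddvddd
12) ddddddddd
ddddddddd
ddddAAddd
dddAAAddd
dddAdAddd
dddd<Addd
13) ddddddddd
ddddddddd
ddddAAddd
dddAAAddd
dddA^Addd
ddddAAddd
14) ddddddddd
ddddddddd
ddddAAddd
dddAAAddd
dddAA>ddd
ddddAAddd
15) ddddddddd
ddddddddd
ddddAAddd
dddAA^ddd
dddAAdddd
ddddAAddd
16) ddddddddd
ddddddddd
ddddAAddd
dddA<dddd
dddAAdddd
ddddAAddd
17) ddddddddd
ddddddddd
ddddAAddd
dddAddddd
dddAvdddd
ddddAAddd
18) ddddddddd
ddddddddd
ddddAAddd
dddAddddd
dddAd>ddd
ddddAAddd
19) ddddddddd
ddddddddd
ddddAAddd
dddAddddd
dddAdAddd
ddddAvddd
20) ddddddddd
ddddddddd
ddddAAddd
dddAddddd
dddAdAddd
ddddAd>dd
21) ddddddvdd
ddddddddd
ddddAAddd
dddAddddd
dddAdAddd
ddddAdAdd
22) ddddd<Add
ddddddddd
ddddAAddd
dddAddddd
dddAdAddd
ddddAdAdd
23) dddddAAdd
ddddddddd
ddddAAddd
dddAddddd
dddAdAddd
ddddA^Add
24) dddddAAdd
ddddddddd
ddddAAddd
dddAddddd
dddAdAddd
ddddAA>dd
25) dddddAAdd
ddddddddd
ddddAAddd
dddAddddd
dddAdA^dd
ddddAAddd
26) dddddAAdd
ddddddddd
ddddAAddd
dddAddddd
dddAdAA>d
ddddAAddd
27) dddddAAdd
ddddddddd
ddddAAddd
dddAddddd
dddAdAAAd
ddddAAdvd
28) dddddAAdd
ddddddddd
ddddAAddd
dddAddddd
dddAdAAAd
ddddAA<Ad
29) dddddAAdd
ddddddddd
ddddAAddd
dddAddddd
dddAdA^Ad
ddddAAAAd
30) dddddAAdd
ddddddddd
ddddAAddd
dddAddddd
dddAd<dAd
ddddAAAAd
31) dddddAAdd
ddddddddd
ddddAAddd
dddAddddd
dddAdddAd
ddddAvAAd
32) dddddAAdd
ddddddddd
ddddAAddd
dddAddddd
dddAdddAd
ddddAd>Ad
33) dddddAAdd
ddddddddd
ddddAAddd
dddAddddd
dddAdd^Ad
ddddAddAd
34) dddddAAdd
ddddddddd
ddddAAddd
dddAddddd
dddAddA>d
ddddAddAd
35) dddddAAdd
ddddddddd
ddddAAddd
dddAddd^d
dddAddAdd
ddddAddAd
36) dddddAAdd
ddddddddd
ddddAAddd
dddAdddA>
dddAddAdd
ddddAddAd
37) dddddAAdd
ddddddddd
ddddAAddd
dddAdddAA
dddAddAdv
ddddAddAd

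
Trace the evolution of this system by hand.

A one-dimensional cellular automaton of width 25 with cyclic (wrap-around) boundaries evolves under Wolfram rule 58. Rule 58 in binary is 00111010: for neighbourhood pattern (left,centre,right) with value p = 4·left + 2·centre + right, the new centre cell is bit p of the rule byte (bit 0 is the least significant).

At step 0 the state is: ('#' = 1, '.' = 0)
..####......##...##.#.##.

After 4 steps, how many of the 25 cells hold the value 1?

gen 0: ..####......##...##.#.##.
gen 1: .##...#....##.#.##.#.##.#
gen 2: ##.#.#.#..##.#.##.#.##.#.
gen 3: #.#.#.#.###.#.##.#.##.#.#
gen 4: .#.#.#.##..#.##.#.##.#.##

14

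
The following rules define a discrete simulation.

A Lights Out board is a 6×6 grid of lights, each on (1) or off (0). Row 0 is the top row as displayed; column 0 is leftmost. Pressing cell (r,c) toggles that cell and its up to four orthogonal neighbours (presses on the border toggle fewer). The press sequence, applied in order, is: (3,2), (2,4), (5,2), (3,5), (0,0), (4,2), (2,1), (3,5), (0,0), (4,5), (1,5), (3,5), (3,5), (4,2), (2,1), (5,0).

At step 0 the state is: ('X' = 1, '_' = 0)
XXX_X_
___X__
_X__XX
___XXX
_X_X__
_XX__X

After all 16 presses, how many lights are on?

21

gen 0: XXX_X_
___X__
_X__XX
___XXX
_X_X__
_XX__X
gen 1: XXX_X_
___X__
_XX_XX
_XX_XX
_XXX__
_XX__X
gen 2: XXX_X_
___XX_
_XXX__
_XX__X
_XXX__
_XX__X
gen 3: XXX_X_
___XX_
_XXX__
_XX__X
_X_X__
___X_X
gen 4: XXX_X_
___XX_
_XXX_X
_XX_X_
_X_X_X
___X_X
gen 5: __X_X_
X__XX_
_XXX_X
_XX_X_
_X_X_X
___X_X
gen 6: __X_X_
X__XX_
_XXX_X
_X__X_
__X__X
__XX_X
gen 7: __X_X_
XX_XX_
X__X_X
____X_
__X__X
__XX_X
gen 8: __X_X_
XX_XX_
X__X__
_____X
__X___
__XX_X
gen 9: XXX_X_
_X_XX_
X__X__
_____X
__X___
__XX_X
gen 10: XXX_X_
_X_XX_
X__X__
______
__X_XX
__XX__
gen 11: XXX_XX
_X_X_X
X__X_X
______
__X_XX
__XX__
gen 12: XXX_XX
_X_X_X
X__X__
____XX
__X_X_
__XX__
gen 13: XXX_XX
_X_X_X
X__X_X
______
__X_XX
__XX__
gen 14: XXX_XX
_X_X_X
X__X_X
__X___
_X_XXX
___X__
gen 15: XXX_XX
___X_X
_XXX_X
_XX___
_X_XXX
___X__
gen 16: XXX_XX
___X_X
_XXX_X
_XX___
XX_XXX
XX_X__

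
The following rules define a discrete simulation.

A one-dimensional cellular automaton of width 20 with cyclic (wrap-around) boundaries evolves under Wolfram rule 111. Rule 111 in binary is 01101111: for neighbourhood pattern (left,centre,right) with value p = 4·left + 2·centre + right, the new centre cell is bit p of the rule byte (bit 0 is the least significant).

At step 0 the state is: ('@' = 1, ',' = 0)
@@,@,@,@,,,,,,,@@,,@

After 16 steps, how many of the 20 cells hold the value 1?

11

k=0  @@,@,@,@,,,,,,,@@,,@
k=1  ,@@@@@@@,@@@@@@@@,@@
k=2  @@,,,,,@@@,,,,,,@@@@
k=3  ,@,@@@@@,@,@@@@@@,,,
k=4  @@@@,,,@@@@@,,,,@,@@
k=5  ,,,@,@@@,,,@,@@@@@@,
k=6  @@@@@@,@,@@@@@,,,,@,
k=7  @,,,,@@@@@,,,@,@@@@@
k=8  @,@@@@,,,@,@@@@@,,,,
k=9  @@@,,@,@@@@@,,,@,@@@
k=10  ,,@,@@@@,,,@,@@@@@,,
k=11  @@@@@,,@,@@@@@,,,@,@
k=12  ,,,,@,@@@@,,,@,@@@@@
k=13  ,@@@@@@,,@,@@@@@,,,@
k=14  @@,,,,@,@@@@,,,@,@@@
k=15  ,@,@@@@@@,,@,@@@@@,,
k=16  @@@@,,,,@,@@@@,,,@,@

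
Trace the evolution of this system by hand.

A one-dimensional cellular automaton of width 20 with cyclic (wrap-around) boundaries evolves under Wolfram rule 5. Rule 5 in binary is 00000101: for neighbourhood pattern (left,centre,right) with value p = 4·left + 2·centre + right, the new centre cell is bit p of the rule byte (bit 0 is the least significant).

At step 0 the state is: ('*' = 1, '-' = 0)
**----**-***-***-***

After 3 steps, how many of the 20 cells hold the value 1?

t=0: **----**-***-***-***
t=1: ---**---------------
t=2: **----**************
t=3: ---**---------------

2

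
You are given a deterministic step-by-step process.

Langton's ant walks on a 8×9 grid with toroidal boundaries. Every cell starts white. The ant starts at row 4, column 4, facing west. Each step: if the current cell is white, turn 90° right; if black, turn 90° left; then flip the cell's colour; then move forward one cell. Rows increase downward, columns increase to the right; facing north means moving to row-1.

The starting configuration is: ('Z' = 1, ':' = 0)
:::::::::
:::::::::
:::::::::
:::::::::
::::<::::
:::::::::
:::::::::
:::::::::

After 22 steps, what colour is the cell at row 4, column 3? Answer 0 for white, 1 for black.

1

gen 0: :::::::::
:::::::::
:::::::::
:::::::::
::::<::::
:::::::::
:::::::::
:::::::::
gen 1: :::::::::
:::::::::
:::::::::
::::^::::
::::Z::::
:::::::::
:::::::::
:::::::::
gen 2: :::::::::
:::::::::
:::::::::
::::Z>:::
::::Z::::
:::::::::
:::::::::
:::::::::
gen 3: :::::::::
:::::::::
:::::::::
::::ZZ:::
::::Zv:::
:::::::::
:::::::::
:::::::::
gen 4: :::::::::
:::::::::
:::::::::
::::ZZ:::
::::<Z:::
:::::::::
:::::::::
:::::::::
gen 5: :::::::::
:::::::::
:::::::::
::::ZZ:::
:::::Z:::
::::v::::
:::::::::
:::::::::
gen 6: :::::::::
:::::::::
:::::::::
::::ZZ:::
:::::Z:::
:::<Z::::
:::::::::
:::::::::
gen 7: :::::::::
:::::::::
:::::::::
::::ZZ:::
:::^:Z:::
:::ZZ::::
:::::::::
:::::::::
gen 8: :::::::::
:::::::::
:::::::::
::::ZZ:::
:::Z>Z:::
:::ZZ::::
:::::::::
:::::::::
gen 9: :::::::::
:::::::::
:::::::::
::::ZZ:::
:::ZZZ:::
:::Zv::::
:::::::::
:::::::::
gen 10: :::::::::
:::::::::
:::::::::
::::ZZ:::
:::ZZZ:::
:::Z:>:::
:::::::::
:::::::::
gen 11: :::::::::
:::::::::
:::::::::
::::ZZ:::
:::ZZZ:::
:::Z:Z:::
:::::v:::
:::::::::
gen 12: :::::::::
:::::::::
:::::::::
::::ZZ:::
:::ZZZ:::
:::Z:Z:::
::::<Z:::
:::::::::
gen 13: :::::::::
:::::::::
:::::::::
::::ZZ:::
:::ZZZ:::
:::Z^Z:::
::::ZZ:::
:::::::::
gen 14: :::::::::
:::::::::
:::::::::
::::ZZ:::
:::ZZZ:::
:::ZZ>:::
::::ZZ:::
:::::::::
gen 15: :::::::::
:::::::::
:::::::::
::::ZZ:::
:::ZZ^:::
:::ZZ::::
::::ZZ:::
:::::::::
gen 16: :::::::::
:::::::::
:::::::::
::::ZZ:::
:::Z<::::
:::ZZ::::
::::ZZ:::
:::::::::
gen 17: :::::::::
:::::::::
:::::::::
::::ZZ:::
:::Z:::::
:::Zv::::
::::ZZ:::
:::::::::
gen 18: :::::::::
:::::::::
:::::::::
::::ZZ:::
:::Z:::::
:::Z:>:::
::::ZZ:::
:::::::::
gen 19: :::::::::
:::::::::
:::::::::
::::ZZ:::
:::Z:::::
:::Z:Z:::
::::Zv:::
:::::::::
gen 20: :::::::::
:::::::::
:::::::::
::::ZZ:::
:::Z:::::
:::Z:Z:::
::::Z:>::
:::::::::
gen 21: :::::::::
:::::::::
:::::::::
::::ZZ:::
:::Z:::::
:::Z:Z:::
::::Z:Z::
::::::v::
gen 22: :::::::::
:::::::::
:::::::::
::::ZZ:::
:::Z:::::
:::Z:Z:::
::::Z:Z::
:::::<Z::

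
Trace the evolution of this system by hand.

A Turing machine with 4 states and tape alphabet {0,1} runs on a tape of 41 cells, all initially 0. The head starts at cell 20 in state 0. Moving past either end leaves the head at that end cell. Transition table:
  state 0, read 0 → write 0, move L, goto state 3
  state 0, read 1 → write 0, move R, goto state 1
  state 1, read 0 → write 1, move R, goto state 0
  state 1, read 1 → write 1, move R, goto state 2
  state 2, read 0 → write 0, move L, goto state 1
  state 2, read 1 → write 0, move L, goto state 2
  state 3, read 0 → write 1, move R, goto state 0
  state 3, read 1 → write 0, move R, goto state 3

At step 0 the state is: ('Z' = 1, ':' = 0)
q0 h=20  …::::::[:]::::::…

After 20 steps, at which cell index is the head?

k=0  q0 h=20  …::::::[:]::::::…
k=1  q3 h=19  …::::::[:]::::::…
k=2  q0 h=20  …:::::Z[:]::::::…
k=3  q3 h=19  …::::::[Z]::::::…
k=4  q3 h=20  …::::::[:]::::::…
k=5  q0 h=21  …:::::Z[:]::::::…
k=6  q3 h=20  …::::::[Z]::::::…
k=7  q3 h=21  …::::::[:]::::::…
k=8  q0 h=22  …:::::Z[:]::::::…
k=9  q3 h=21  …::::::[Z]::::::…
k=10  q3 h=22  …::::::[:]::::::…
k=11  q0 h=23  …:::::Z[:]::::::…
k=12  q3 h=22  …::::::[Z]::::::…
k=13  q3 h=23  …::::::[:]::::::…
k=14  q0 h=24  …:::::Z[:]::::::…
k=15  q3 h=23  …::::::[Z]::::::…
k=16  q3 h=24  …::::::[:]::::::…
k=17  q0 h=25  …:::::Z[:]::::::…
k=18  q3 h=24  …::::::[Z]::::::…
k=19  q3 h=25  …::::::[:]::::::…
k=20  q0 h=26  …:::::Z[:]::::::…

26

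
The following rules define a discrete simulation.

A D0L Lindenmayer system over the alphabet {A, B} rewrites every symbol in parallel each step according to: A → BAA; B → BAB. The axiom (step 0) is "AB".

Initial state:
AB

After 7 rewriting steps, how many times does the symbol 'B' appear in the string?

2187

0) AB
1) BAABAB
2) BABBAABAABABBAABAB
3) BABBAABABBABBAABAABABBAABAABABBAABABBABBAABAABABBAABAB
4) BABBAABABBABBAABAABABBAABABBABBAABABBABBAABAABABBAABAABABB…ABABBABBAABABBABBAABAABABBAABAABABBAABABBABBAABAABABBAABAB  (len 162)
5) BABBAABABBABBAABAABABBAABABBABBAABABBABBAABAABABBAABAABABB…ABABBABBAABABBABBAABAABABBAABAABABBAABABBABBAABAABABBAABAB  (len 486)
6) BABBAABABBABBAABAABABBAABABBABBAABABBABBAABAABABBAABAABABB…ABABBABBAABABBABBAABAABABBAABAABABBAABABBABBAABAABABBAABAB  (len 1458)
7) BABBAABABBABBAABAABABBAABABBABBAABABBABBAABAABABBAABAABABB…ABABBABBAABABBABBAABAABABBAABAABABBAABABBABBAABAABABBAABAB  (len 4374)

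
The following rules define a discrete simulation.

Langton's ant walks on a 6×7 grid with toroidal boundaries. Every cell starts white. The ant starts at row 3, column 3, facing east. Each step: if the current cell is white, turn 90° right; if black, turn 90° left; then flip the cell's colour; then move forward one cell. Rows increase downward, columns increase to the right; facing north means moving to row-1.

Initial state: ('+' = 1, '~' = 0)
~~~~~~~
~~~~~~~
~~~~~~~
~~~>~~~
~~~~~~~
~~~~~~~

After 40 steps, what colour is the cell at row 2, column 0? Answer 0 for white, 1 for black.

t=0: ~~~~~~~
~~~~~~~
~~~~~~~
~~~>~~~
~~~~~~~
~~~~~~~
t=1: ~~~~~~~
~~~~~~~
~~~~~~~
~~~+~~~
~~~v~~~
~~~~~~~
t=2: ~~~~~~~
~~~~~~~
~~~~~~~
~~~+~~~
~~<+~~~
~~~~~~~
t=3: ~~~~~~~
~~~~~~~
~~~~~~~
~~^+~~~
~~++~~~
~~~~~~~
t=4: ~~~~~~~
~~~~~~~
~~~~~~~
~~+>~~~
~~++~~~
~~~~~~~
t=5: ~~~~~~~
~~~~~~~
~~~^~~~
~~+~~~~
~~++~~~
~~~~~~~
t=6: ~~~~~~~
~~~~~~~
~~~+>~~
~~+~~~~
~~++~~~
~~~~~~~
t=7: ~~~~~~~
~~~~~~~
~~~++~~
~~+~v~~
~~++~~~
~~~~~~~
t=8: ~~~~~~~
~~~~~~~
~~~++~~
~~+<+~~
~~++~~~
~~~~~~~
t=9: ~~~~~~~
~~~~~~~
~~~^+~~
~~+++~~
~~++~~~
~~~~~~~
t=10: ~~~~~~~
~~~~~~~
~~<~+~~
~~+++~~
~~++~~~
~~~~~~~
t=11: ~~~~~~~
~~^~~~~
~~+~+~~
~~+++~~
~~++~~~
~~~~~~~
t=12: ~~~~~~~
~~+>~~~
~~+~+~~
~~+++~~
~~++~~~
~~~~~~~
t=13: ~~~~~~~
~~++~~~
~~+v+~~
~~+++~~
~~++~~~
~~~~~~~
t=14: ~~~~~~~
~~++~~~
~~<++~~
~~+++~~
~~++~~~
~~~~~~~
t=15: ~~~~~~~
~~++~~~
~~~++~~
~~v++~~
~~++~~~
~~~~~~~
t=16: ~~~~~~~
~~++~~~
~~~++~~
~~~>+~~
~~++~~~
~~~~~~~
t=17: ~~~~~~~
~~++~~~
~~~^+~~
~~~~+~~
~~++~~~
~~~~~~~
t=18: ~~~~~~~
~~++~~~
~~<~+~~
~~~~+~~
~~++~~~
~~~~~~~
t=19: ~~~~~~~
~~^+~~~
~~+~+~~
~~~~+~~
~~++~~~
~~~~~~~
t=20: ~~~~~~~
~<~+~~~
~~+~+~~
~~~~+~~
~~++~~~
~~~~~~~
t=21: ~^~~~~~
~+~+~~~
~~+~+~~
~~~~+~~
~~++~~~
~~~~~~~
t=22: ~+>~~~~
~+~+~~~
~~+~+~~
~~~~+~~
~~++~~~
~~~~~~~
t=23: ~++~~~~
~+v+~~~
~~+~+~~
~~~~+~~
~~++~~~
~~~~~~~
t=24: ~++~~~~
~<++~~~
~~+~+~~
~~~~+~~
~~++~~~
~~~~~~~
t=25: ~++~~~~
~~++~~~
~v+~+~~
~~~~+~~
~~++~~~
~~~~~~~
t=26: ~++~~~~
~~++~~~
<++~+~~
~~~~+~~
~~++~~~
~~~~~~~
t=27: ~++~~~~
^~++~~~
+++~+~~
~~~~+~~
~~++~~~
~~~~~~~
t=28: ~++~~~~
+>++~~~
+++~+~~
~~~~+~~
~~++~~~
~~~~~~~
t=29: ~++~~~~
++++~~~
+v+~+~~
~~~~+~~
~~++~~~
~~~~~~~
t=30: ~++~~~~
++++~~~
+~>~+~~
~~~~+~~
~~++~~~
~~~~~~~
t=31: ~++~~~~
++^+~~~
+~~~+~~
~~~~+~~
~~++~~~
~~~~~~~
t=32: ~++~~~~
+<~+~~~
+~~~+~~
~~~~+~~
~~++~~~
~~~~~~~
t=33: ~++~~~~
+~~+~~~
+v~~+~~
~~~~+~~
~~++~~~
~~~~~~~
t=34: ~++~~~~
+~~+~~~
<+~~+~~
~~~~+~~
~~++~~~
~~~~~~~
t=35: ~++~~~~
+~~+~~~
~+~~+~~
v~~~+~~
~~++~~~
~~~~~~~
t=36: ~++~~~~
+~~+~~~
~+~~+~~
+~~~+~<
~~++~~~
~~~~~~~
t=37: ~++~~~~
+~~+~~~
~+~~+~^
+~~~+~+
~~++~~~
~~~~~~~
t=38: ~++~~~~
+~~+~~~
>+~~+~+
+~~~+~+
~~++~~~
~~~~~~~
t=39: ~++~~~~
+~~+~~~
++~~+~+
v~~~+~+
~~++~~~
~~~~~~~
t=40: ~++~~~~
+~~+~~~
++~~+~+
~>~~+~+
~~++~~~
~~~~~~~

1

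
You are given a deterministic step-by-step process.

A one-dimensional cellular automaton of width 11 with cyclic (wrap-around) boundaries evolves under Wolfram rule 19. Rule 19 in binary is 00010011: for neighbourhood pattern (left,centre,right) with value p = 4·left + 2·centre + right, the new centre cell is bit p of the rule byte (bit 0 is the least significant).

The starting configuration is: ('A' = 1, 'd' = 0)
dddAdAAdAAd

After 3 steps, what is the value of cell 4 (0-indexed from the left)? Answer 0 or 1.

gen 0: dddAdAAdAAd
gen 1: AAAdddddddA
gen 2: dddAAAAAAAd
gen 3: AAAdddddddA

0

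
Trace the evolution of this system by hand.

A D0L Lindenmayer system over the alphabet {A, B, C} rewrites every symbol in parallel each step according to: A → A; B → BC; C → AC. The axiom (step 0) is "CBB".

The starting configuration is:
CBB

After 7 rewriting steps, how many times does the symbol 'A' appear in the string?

49

k=0  CBB
k=1  ACBCBC
k=2  AACBCACBCAC
k=3  AAACBCACAACBCACAAC
k=4  AAAACBCACAACAAACBCACAACAAAC
k=5  AAAAACBCACAACAAACAAAACBCACAACAAACAAAAC
k=6  AAAAAACBCACAACAAACAAAACAAAAACBCACAACAAACAAAACAAAAAC
k=7  AAAAAAACBCACAACAAACAAAACAAAAACAAAAAACBCACAACAAACAAAACAAAAACAAAAAAC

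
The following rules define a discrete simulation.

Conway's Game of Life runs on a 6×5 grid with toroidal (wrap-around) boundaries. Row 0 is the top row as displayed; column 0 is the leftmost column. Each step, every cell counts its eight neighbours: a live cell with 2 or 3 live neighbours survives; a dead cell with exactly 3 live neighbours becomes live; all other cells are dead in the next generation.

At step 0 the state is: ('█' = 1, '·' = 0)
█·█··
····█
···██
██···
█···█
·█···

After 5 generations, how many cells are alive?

t=0: █·█··
····█
···██
██···
█···█
·█···
t=1: ██···
█···█
···██
·█·█·
····█
·█··█
t=2: ·█···
·█·█·
··██·
█·██·
··███
·█··█
t=3: ·█···
·█·█·
·····
·····
·····
·█··█
t=4: ·█···
··█··
·····
·····
·····
█····
t=5: ·█···
·····
·····
·····
·····
·····

1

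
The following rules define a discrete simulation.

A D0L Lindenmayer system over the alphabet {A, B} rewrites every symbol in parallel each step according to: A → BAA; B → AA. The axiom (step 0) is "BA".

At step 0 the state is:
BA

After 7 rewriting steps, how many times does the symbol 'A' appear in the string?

1552

k=0  BA
k=1  AABAA
k=2  BAABAAAABAABAA
k=3  AABAABAAAABAABAABAABAAAABAABAAAABAABAA
k=4  BAABAAAABAABAAAABAABAABAABAAAABAABAAAABAABAAAABAABAAAABAABAABAABAAAABAABAAAABAABAABAABAAAABAABAAAABAABAA
k=5  AABAABAAAABAABAABAABAAAABAABAAAABAABAABAABAAAABAABAAAABAAB…BAABAAAABAABAABAABAAAABAABAAAABAABAABAABAAAABAABAAAABAABAA  (len 284)
k=6  BAABAAAABAABAAAABAABAABAABAAAABAABAAAABAABAAAABAABAAAABAAB…BAABAAAABAABAABAABAAAABAABAAAABAABAABAABAAAABAABAAAABAABAA  (len 776)
k=7  AABAABAAAABAABAABAABAAAABAABAAAABAABAABAABAAAABAABAAAABAAB…BAABAAAABAABAABAABAAAABAABAAAABAABAABAABAAAABAABAAAABAABAA  (len 2120)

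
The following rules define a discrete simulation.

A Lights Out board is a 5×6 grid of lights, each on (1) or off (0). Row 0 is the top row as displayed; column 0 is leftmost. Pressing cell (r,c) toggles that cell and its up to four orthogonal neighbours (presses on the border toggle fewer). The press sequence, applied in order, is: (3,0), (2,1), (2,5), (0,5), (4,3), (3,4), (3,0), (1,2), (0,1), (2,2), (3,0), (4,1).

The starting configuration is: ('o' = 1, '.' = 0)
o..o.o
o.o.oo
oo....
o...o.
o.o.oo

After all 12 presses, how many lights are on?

t=0: o..o.o
o.o.oo
oo....
o...o.
o.o.oo
t=1: o..o.o
o.o.oo
.o....
.o..o.
..o.oo
t=2: o..o.o
ooo.oo
o.o...
....o.
..o.oo
t=3: o..o.o
ooo.o.
o.o.oo
....oo
..o.oo
t=4: o..oo.
ooo.oo
o.o.oo
....oo
..o.oo
t=5: o..oo.
ooo.oo
o.o.oo
...ooo
...o.o
t=6: o..oo.
ooo.oo
o.o..o
......
...ooo
t=7: o..oo.
ooo.oo
..o..o
oo....
o..ooo
t=8: o.ooo.
o..ooo
.....o
oo....
o..ooo
t=9: .o.oo.
oo.ooo
.....o
oo....
o..ooo
t=10: .o.oo.
oooooo
.ooo.o
ooo...
o..ooo
t=11: .o.oo.
oooooo
oooo.o
..o...
...ooo
t=12: .o.oo.
oooooo
oooo.o
.oo...
oooooo

22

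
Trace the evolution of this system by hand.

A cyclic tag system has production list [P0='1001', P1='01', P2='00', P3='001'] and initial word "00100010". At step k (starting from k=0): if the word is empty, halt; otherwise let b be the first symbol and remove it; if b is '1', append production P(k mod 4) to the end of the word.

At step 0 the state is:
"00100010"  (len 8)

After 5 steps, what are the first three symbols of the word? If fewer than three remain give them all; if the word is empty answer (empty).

010

[0] "00100010"  (len 8)
[1] "0100010"  (len 7)
[2] "100010"  (len 6)
[3] "0001000"  (len 7)
[4] "001000"  (len 6)
[5] "01000"  (len 5)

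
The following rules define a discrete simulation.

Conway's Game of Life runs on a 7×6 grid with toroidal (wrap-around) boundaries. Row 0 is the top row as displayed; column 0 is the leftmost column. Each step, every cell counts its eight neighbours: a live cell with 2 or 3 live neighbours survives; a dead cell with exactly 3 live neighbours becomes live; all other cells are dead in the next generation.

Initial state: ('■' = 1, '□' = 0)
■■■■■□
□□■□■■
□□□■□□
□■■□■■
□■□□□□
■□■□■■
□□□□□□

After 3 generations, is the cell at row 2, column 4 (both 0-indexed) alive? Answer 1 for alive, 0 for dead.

1

[0] ■■■■■□
□□■□■■
□□□■□□
□■■□■■
□■□□□□
■□■□■■
□□□□□□
[1] ■■■□■□
■□□□□■
■■□□□□
■■■■■□
□□□□□□
■■□□□■
□□□□□□
[2] ■■□□□□
□□■□□□
□□□■■□
■□■■□■
□□□■■□
■□□□□□
□□■□□□
[3] □■■□□□
□■■■□□
□■□□■■
□□■□□■
■■■■■□
□□□■□□
■□□□□□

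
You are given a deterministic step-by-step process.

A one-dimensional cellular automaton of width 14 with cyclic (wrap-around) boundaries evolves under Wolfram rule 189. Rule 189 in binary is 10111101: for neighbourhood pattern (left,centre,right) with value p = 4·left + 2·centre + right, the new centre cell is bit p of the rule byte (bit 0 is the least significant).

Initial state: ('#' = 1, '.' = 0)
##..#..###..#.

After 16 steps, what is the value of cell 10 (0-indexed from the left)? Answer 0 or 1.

1

k=0  ##..#..###..#.
k=1  #.#.##.##.#.##
k=2  .####.##.#####
k=3  ####.##.#####.
k=4  ###.##.#####.#
k=5  ##.##.#####.##
k=6  #.##.#####.###
k=7  .##.#####.####
k=8  ##.#####.####.
k=9  #.#####.####.#
k=10  .#####.####.##
k=11  #####.####.##.
k=12  ####.####.##.#
k=13  ###.####.##.##
k=14  ##.####.##.###
k=15  #.####.##.####
k=16  .####.##.#####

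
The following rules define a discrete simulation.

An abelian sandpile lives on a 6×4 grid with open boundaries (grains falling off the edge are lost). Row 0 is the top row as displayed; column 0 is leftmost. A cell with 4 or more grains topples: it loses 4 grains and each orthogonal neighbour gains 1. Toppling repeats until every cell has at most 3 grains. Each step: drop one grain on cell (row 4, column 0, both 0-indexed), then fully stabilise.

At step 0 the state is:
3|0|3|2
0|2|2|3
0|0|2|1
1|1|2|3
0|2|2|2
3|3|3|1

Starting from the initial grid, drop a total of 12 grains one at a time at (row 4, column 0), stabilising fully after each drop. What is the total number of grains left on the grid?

45

k=0  3|0|3|2
0|2|2|3
0|0|2|1
1|1|2|3
0|2|2|2
3|3|3|1
k=1  3|0|3|2
0|2|2|3
0|0|2|1
1|1|2|3
1|2|2|2
3|3|3|1
k=2  3|0|3|2
0|2|2|3
0|0|2|1
1|1|2|3
2|2|2|2
3|3|3|1
k=3  3|0|3|2
0|2|2|3
0|0|2|1
1|1|2|3
3|2|2|2
3|3|3|1
k=4  3|0|3|2
0|2|2|3
0|0|2|1
2|2|3|3
2|1|0|3
1|2|1|2
k=5  3|0|3|2
0|2|2|3
0|0|2|1
2|2|3|3
3|1|0|3
1|2|1|2
k=6  3|0|3|2
0|2|2|3
0|0|2|1
3|2|3|3
0|2|0|3
2|2|1|2
k=7  3|0|3|2
0|2|2|3
0|0|2|1
3|2|3|3
1|2|0|3
2|2|1|2
k=8  3|0|3|2
0|2|2|3
0|0|2|1
3|2|3|3
2|2|0|3
2|2|1|2
k=9  3|0|3|2
0|2|2|3
0|0|2|1
3|2|3|3
3|2|0|3
2|2|1|2
k=10  3|0|3|2
0|2|2|3
1|0|2|1
0|3|3|3
1|3|0|3
3|2|1|2
k=11  3|0|3|2
0|2|2|3
1|0|2|1
0|3|3|3
2|3|0|3
3|2|1|2
k=12  3|0|3|2
0|2|2|3
1|0|2|1
0|3|3|3
3|3|0|3
3|2|1|2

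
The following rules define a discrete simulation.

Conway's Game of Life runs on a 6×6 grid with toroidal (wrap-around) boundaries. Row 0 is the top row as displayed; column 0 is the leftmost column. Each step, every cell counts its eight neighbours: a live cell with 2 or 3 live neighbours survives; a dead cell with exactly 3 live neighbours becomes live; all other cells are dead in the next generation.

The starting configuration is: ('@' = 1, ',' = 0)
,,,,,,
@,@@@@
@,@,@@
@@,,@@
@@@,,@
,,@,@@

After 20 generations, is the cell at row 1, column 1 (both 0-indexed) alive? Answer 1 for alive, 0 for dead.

step 0: ,,,,,,
@,@@@@
@,@,@@
@@,,@@
@@@,,@
,,@,@@
step 1: @@@,,,
@,@,,,
,,@,,,
,,,,,,
,,@,,,
,,@@@@
step 2: @,,,@,
@,@@,,
,@,,,,
,,,,,,
,,@,@,
@,,,@@
step 3: @,,,@,
@,@@,@
,@@,,,
,,,,,,
,,,@@,
@@,,@,
step 4: ,,@,@,
@,@@@@
@@@@,,
,,@@,,
,,,@@@
@@,,@,
step 5: ,,@,,,
@,,,,,
@,,,,,
@,,,,@
@@,,,@
@@@,,,
step 6: @,@,,,
,@,,,,
@@,,,,
,,,,,,
,,@,,,
,,@,,@
step 7: @,@,,,
,,@,,,
@@,,,,
,@,,,,
,,,,,,
,,@@,,
step 8: ,,@,,,
@,@,,,
@@@,,,
@@,,,,
,,@,,,
,@@@,,
step 9: ,,,,,,
@,@@,,
,,@,,@
@,,,,,
@,,@,,
,@,@,,
step 10: ,@,@,,
,@@@,,
@,@@,@
@@,,,@
@@@,,,
,,@,,,
step 11: ,@,@,,
,,,,,,
,,,@,@
,,,@@,
,,@,,@
@,,@,,
step 12: ,,@,,,
,,@,@,
,,,@,,
,,@@,@
,,@,,@
@@,@@,
step 13: ,,@,@@
,,@,,,
,,,,,,
,,@@,,
,,,,,@
@@,@@@
step 14: ,,@,,,
,,,@,,
,,@@,,
,,,,,,
,@,,,@
,@@@,,
step 15: ,@,,,,
,,,@,,
,,@@,,
,,@,,,
@@,,,,
@@,@,,
step 16: @@,,,,
,,,@,,
,,@@,,
,,@@,,
@,,,,,
,,,,,,
step 17: ,,,,,,
,@,@,,
,,,,@,
,@@@,,
,,,,,,
@@,,,,
step 18: @@@,,,
,,,,,,
,@,,@,
,,@@,,
@,,,,,
,,,,,,
step 19: ,@,,,,
@,@,,,
,,@@,,
,@@@,,
,,,,,,
@,,,,,
step 20: @@,,,,
,,@@,,
,,,,,,
,@,@,,
,@@,,,
,,,,,,

0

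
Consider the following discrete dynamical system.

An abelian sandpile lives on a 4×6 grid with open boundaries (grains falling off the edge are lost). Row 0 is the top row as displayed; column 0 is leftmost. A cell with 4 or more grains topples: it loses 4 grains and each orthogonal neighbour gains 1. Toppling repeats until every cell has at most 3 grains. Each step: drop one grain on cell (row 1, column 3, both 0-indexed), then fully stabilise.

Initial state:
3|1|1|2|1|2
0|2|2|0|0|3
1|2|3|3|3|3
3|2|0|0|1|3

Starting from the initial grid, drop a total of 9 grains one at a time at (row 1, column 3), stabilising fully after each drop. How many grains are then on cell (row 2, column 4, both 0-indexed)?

3

t=0: 3|1|1|2|1|2
0|2|2|0|0|3
1|2|3|3|3|3
3|2|0|0|1|3
t=1: 3|1|1|2|1|2
0|2|2|1|0|3
1|2|3|3|3|3
3|2|0|0|1|3
t=2: 3|1|1|2|1|2
0|2|2|2|0|3
1|2|3|3|3|3
3|2|0|0|1|3
t=3: 3|1|1|2|1|2
0|2|2|3|0|3
1|2|3|3|3|3
3|2|0|0|1|3
t=4: 3|1|2|3|1|3
0|3|0|2|3|0
1|3|1|2|1|2
3|2|1|1|3|0
t=5: 3|1|2|3|1|3
0|3|0|3|3|0
1|3|1|2|1|2
3|2|1|1|3|0
t=6: 3|1|3|0|3|3
0|3|1|2|0|1
1|3|1|3|2|2
3|2|1|1|3|0
t=7: 3|1|3|0|3|3
0|3|1|3|0|1
1|3|1|3|2|2
3|2|1|1|3|0
t=8: 3|1|3|1|3|3
0|3|2|1|1|1
1|3|2|0|3|2
3|2|1|2|3|0
t=9: 3|1|3|1|3|3
0|3|2|2|1|1
1|3|2|0|3|2
3|2|1|2|3|0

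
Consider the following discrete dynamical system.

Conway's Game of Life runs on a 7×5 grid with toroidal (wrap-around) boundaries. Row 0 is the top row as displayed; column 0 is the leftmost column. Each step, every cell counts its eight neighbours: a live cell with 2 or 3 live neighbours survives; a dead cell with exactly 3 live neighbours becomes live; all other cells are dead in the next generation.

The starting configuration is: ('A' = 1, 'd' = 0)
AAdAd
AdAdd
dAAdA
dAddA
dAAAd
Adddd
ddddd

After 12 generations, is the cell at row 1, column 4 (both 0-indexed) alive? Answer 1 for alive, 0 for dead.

[0] AAdAd
AdAdd
dAAdA
dAddA
dAAAd
Adddd
ddddd
[1] AAAdA
ddddd
ddAdA
ddddA
dAAAA
dAAdd
AAddA
[2] ddAAA
ddAdA
dddAd
dAddA
dAddA
ddddd
ddddA
[3] AdAdA
ddAdA
AdAAA
ddAAA
ddddd
Adddd
ddddA
[4] AAddA
ddAdd
Adddd
AAAdd
dddAA
ddddd
dAdAA
[5] dAddA
ddddA
AdAdd
AAAAd
AAAAA
AdAdd
dAAAA
[6] dAddA
dAdAA
AdAdd
ddddd
ddddd
ddddd
ddddA
[7] ddAdA
dAdAA
AAAAA
ddddd
ddddd
ddddd
Adddd
[8] dAAdA
ddddd
dAddd
AAAAA
ddddd
ddddd
ddddd
[9] ddddd
AAAdd
dAdAA
AAAAA
AAAAA
ddddd
ddddd
[10] dAddd
AAAAA
ddddd
ddddd
ddddd
AAAAA
ddddd
[11] dAdAA
AAAAA
AAAAA
ddddd
AAAAA
AAAAA
dddAA
[12] dAddd
ddddd
ddddd
ddddd
ddddd
ddddd
ddddd

0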